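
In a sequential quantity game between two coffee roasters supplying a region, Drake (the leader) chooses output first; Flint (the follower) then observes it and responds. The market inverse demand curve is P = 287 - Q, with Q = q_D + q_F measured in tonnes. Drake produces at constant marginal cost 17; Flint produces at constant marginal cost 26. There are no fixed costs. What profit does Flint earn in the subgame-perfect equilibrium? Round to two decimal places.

3690.56

Solve by backward induction. Given q_D, the follower Flint maximises π_F = (287 - q_D - q_F)q_F - 26q_F.
∂π_F/∂q_F = 261 - q_D - 2q_F = 0 gives the reaction function q_F = (261 - q_D)/2.
The leader anticipates this reaction. Substituting into P = 287 - Q gives P = 313/2 - (1/2)q_D, so π_D = (313/2 - (1/2)q_D)q_D - 17q_D.
Leader FOC: 279/2 - q_D = 0, so q_D = 279/2.
Then q_F = (261 - 279/2)/2 = 243/4.
Price P = 287 - 801/4 = 347/4.
Flint's profit: (347/4 - 26)·(243/4) = 3690.5625.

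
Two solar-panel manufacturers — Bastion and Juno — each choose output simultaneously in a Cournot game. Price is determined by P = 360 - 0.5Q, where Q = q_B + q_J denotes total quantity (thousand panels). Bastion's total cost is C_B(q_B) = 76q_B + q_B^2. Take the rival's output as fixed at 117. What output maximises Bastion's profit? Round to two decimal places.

75.17

With the rival's output fixed at 117, Bastion's profit is π_B = (360 - (1/2)·117 - (1/2)q_B)q_B - (76q_B + q_B²) = (603/2 - (1/2)q_B)q_B - (76q_B + q_B²).
∂π_B/∂q_B = 451/2 - 3q_B = 0, so q_B = 451/6.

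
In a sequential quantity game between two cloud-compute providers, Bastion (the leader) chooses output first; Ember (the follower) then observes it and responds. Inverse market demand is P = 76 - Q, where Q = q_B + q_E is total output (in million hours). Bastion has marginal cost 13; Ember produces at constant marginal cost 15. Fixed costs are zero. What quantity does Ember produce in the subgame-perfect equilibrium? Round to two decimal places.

The follower Ember best-responds to any q_B: π_E = (76 - Q)q_E - 15q_E.
∂π_E/∂q_E = 61 - q_B - 2q_E = 0 gives the reaction function q_E = (61 - q_B)/2.
Bastion substitutes q_E(q_B) into its own profit: π_B = q_B(76 - q_B - (61 - q_B)/2) - 13q_B = (91/2 - (1/2)q_B)q_B - 13q_B.
The leader's first-order condition 65/2 - q_B = 0 yields q_B = 65/2.
Then q_E = (61 - 65/2)/2 = 57/4.

14.25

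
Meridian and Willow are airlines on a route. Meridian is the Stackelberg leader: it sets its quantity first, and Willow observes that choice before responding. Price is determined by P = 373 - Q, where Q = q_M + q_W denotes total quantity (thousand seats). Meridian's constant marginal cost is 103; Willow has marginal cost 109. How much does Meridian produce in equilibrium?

Solve by backward induction. Given q_M, the follower Willow maximises π_W = (373 - q_M - q_W)q_W - 109q_W.
∂π_W/∂q_W = 264 - q_M - 2q_W = 0 gives the reaction function q_W = (264 - q_M)/2.
Meridian substitutes q_W(q_M) into its own profit: π_M = q_M(373 - q_M - (264 - q_M)/2) - 103q_M = (241 - (1/2)q_M)q_M - 103q_M.
The leader's first-order condition 138 - q_M = 0 yields q_M = 138.
Then q_W = (264 - 138)/2 = 63.

138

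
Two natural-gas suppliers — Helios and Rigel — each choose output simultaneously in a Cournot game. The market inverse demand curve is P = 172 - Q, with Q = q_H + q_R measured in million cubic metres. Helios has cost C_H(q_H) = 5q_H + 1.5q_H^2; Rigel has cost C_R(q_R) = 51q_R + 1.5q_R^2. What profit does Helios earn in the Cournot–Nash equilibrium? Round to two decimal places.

2212.66

Helios's profit: π_H = (172 - Q)q_H - (5q_H + (3/2)q_H²). Setting ∂π_H/∂q_H = 0: 167 - 5q_H - (q_R) = 0.
Rigel's profit: π_R = (172 - Q)q_R - (51q_R + (3/2)q_R²). Setting ∂π_R/∂q_R = 0: 121 - 5q_R - (q_H) = 0.
Best responses: q_H = (167 - q_R)/5, q_R = (121 - q_H)/5.
Solving the pair: q_H = 119/4, q_R = 73/4.
Price P = 172 - 48 = 124.
Helios's profit: 124·(119/4) - 5·(119/4) - (3/2)(119/4)² = 2212.6563.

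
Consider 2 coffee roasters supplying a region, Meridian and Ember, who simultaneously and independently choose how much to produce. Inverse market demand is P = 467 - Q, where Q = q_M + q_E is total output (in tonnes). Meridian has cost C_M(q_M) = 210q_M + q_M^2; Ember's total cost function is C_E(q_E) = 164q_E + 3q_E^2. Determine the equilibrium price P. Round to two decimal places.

Meridian's profit: π_M = (467 - Q)q_M - (210q_M + q_M²). Setting ∂π_M/∂q_M = 0: 257 - 4q_M - (q_E) = 0.
Ember's first-order condition: 303 - 8q_E - (q_M) = 0.
Rearranging gives the reaction functions q_M = (257 - q_E)/4 and q_E = (303 - q_M)/8.
Solving the pair: q_M = 1753/31, q_E = 955/31.
Total output Q = 87.3548, so price P = 467 - 87.3548 = 379.6452.

379.65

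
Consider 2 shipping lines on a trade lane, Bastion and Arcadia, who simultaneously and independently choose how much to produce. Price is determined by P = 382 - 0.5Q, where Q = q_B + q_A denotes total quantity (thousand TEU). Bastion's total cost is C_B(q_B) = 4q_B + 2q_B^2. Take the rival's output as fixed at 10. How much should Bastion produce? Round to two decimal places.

With the rival's output fixed at 10, Bastion's profit is π_B = (382 - (1/2)·10 - (1/2)q_B)q_B - (4q_B + 2q_B²) = (377 - (1/2)q_B)q_B - (4q_B + 2q_B²).
∂π_B/∂q_B = 373 - 5q_B = 0, so q_B = 373/5.

74.60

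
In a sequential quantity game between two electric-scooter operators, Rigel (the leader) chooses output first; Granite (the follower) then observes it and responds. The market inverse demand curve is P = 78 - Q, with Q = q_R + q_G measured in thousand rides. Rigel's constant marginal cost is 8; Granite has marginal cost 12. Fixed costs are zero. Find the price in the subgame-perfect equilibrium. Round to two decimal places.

The follower Granite best-responds to any q_R: π_G = (78 - Q)q_G - 12q_G.
∂π_G/∂q_G = 66 - q_R - 2q_G = 0 gives the reaction function q_G = (66 - q_R)/2.
Rigel substitutes q_G(q_R) into its own profit: π_R = q_R(78 - q_R - (66 - q_R)/2) - 8q_R = (45 - (1/2)q_R)q_R - 8q_R.
Maximising: ∂π_R/∂q_R = 37 - q_R = 0, giving q_R = 37.
Then q_G = (66 - 37)/2 = 29/2.
Total output Q = 103/2, so price P = 78 - 103/2 = 53/2.

26.50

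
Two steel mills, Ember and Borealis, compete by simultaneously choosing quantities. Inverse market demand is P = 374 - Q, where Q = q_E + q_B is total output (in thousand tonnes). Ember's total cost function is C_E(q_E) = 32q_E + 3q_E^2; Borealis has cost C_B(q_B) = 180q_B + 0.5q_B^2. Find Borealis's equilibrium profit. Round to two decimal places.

4151.51

Ember's profit: π_E = (374 - Q)q_E - (32q_E + 3q_E²). Setting ∂π_E/∂q_E = 0: 342 - 8q_E - (q_B) = 0.
Borealis's first-order condition: 194 - 3q_B - (q_E) = 0.
So q_E = (342 - q_B)/8 and q_B = (194 - q_E)/3.
Substituting one into the other gives q_E = 832/23 and q_B = 1210/23.
Price P = 374 - 88.7826 = 285.2174.
Borealis's profit: 285.2174·(1210/23) - 180·(1210/23) - (1/2)(1210/23)² = 4151.5123.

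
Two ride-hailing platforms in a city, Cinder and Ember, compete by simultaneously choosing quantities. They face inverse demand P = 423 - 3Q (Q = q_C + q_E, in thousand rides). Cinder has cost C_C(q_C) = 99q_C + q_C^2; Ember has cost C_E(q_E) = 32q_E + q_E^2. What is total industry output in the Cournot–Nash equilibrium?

65

Cinder's profit: π_C = (423 - 3Q)q_C - (99q_C + q_C²). Setting ∂π_C/∂q_C = 0: 324 - 8q_C - 3(q_E) = 0.
Ember's first-order condition: 391 - 8q_E - 3(q_C) = 0.
So q_C = (324 - 3q_E)/8 and q_E = (391 - 3q_C)/8.
Substituting one into the other gives q_C = 129/5 and q_E = 196/5.
Total output Q = 129/5 + 196/5 = 65.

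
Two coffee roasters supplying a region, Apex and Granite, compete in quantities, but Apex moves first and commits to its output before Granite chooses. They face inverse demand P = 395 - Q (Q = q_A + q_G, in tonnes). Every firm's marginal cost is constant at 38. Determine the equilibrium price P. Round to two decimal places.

The follower Granite best-responds to any q_A: π_G = (395 - Q)q_G - 38q_G.
Follower FOC: 357 - q_A - 2q_G = 0, so q_G(q_A) = (357 - q_A)/2.
The leader anticipates this reaction. Substituting into P = 395 - Q gives P = 433/2 - (1/2)q_A, so π_A = (433/2 - (1/2)q_A)q_A - 38q_A.
The leader's first-order condition 357/2 - q_A = 0 yields q_A = 357/2.
Then q_G = (357 - 357/2)/2 = 357/4.
Total output Q = 1071/4, so price P = 395 - 1071/4 = 509/4.

127.25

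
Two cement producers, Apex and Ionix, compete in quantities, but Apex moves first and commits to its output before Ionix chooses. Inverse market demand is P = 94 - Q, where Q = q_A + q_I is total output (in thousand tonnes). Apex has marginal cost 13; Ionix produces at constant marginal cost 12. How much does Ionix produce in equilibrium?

21

The follower Ionix best-responds to any q_A: π_I = (94 - Q)q_I - 12q_I.
Setting the follower's marginal profit to zero, 82 - q_A - 2q_I = 0, i.e. q_I = (82 - q_A)/2.
The leader anticipates this reaction. Substituting into P = 94 - Q gives P = 53 - (1/2)q_A, so π_A = (53 - (1/2)q_A)q_A - 13q_A.
Leader FOC: 40 - q_A = 0, so q_A = 40.
Then q_I = (82 - 40)/2 = 21.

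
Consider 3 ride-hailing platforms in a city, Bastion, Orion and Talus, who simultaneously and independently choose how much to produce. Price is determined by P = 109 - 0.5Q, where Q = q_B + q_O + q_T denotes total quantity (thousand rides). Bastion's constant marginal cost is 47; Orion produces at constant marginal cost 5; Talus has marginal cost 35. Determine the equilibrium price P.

Bastion's profit: π_B = (109 - 0.5Q)q_B - (47q_B). Setting ∂π_B/∂q_B = 0: 62 - q_B - (1/2)(q_O + q_T) = 0.
Orion's profit: π_O = (109 - 0.5Q)q_O - (5q_O). Setting ∂π_O/∂q_O = 0: 104 - q_O - (1/2)(q_B + q_T) = 0.
Talus's first-order condition: 74 - q_T - (1/2)(q_B + q_O) = 0.
Summing all 3 equations gives 240 − 2Q = 0, hence Q = 120.
Back-substituting: q_B = (62 − 60)/(1/2) = 4, q_O = (104 − 60)/(1/2) = 88, q_T = (74 − 60)/(1/2) = 28.
Total output Q = 120, so price P = 109 - (1/2)·120 = 49.

49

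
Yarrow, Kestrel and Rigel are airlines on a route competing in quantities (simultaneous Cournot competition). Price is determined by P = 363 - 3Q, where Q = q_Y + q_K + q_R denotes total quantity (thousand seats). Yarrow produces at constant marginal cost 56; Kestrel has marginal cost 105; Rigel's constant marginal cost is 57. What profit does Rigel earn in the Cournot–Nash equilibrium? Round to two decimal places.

Yarrow's profit: π_Y = (363 - 3Q)q_Y - (56q_Y). Setting ∂π_Y/∂q_Y = 0: 307 - 6q_Y - 3(q_K + q_R) = 0.
Kestrel's profit: π_K = (363 - 3Q)q_K - (105q_K). Setting ∂π_K/∂q_K = 0: 258 - 6q_K - 3(q_Y + q_R) = 0.
Rigel's first-order condition: 306 - 6q_R - 3(q_Y + q_K) = 0.
Adding the 3 conditions: 871 − 6Q − 6Q = 0, i.e. Q = 871/12.
Back-substituting: q_Y = (307 − 871/4)/3 = 119/4, q_K = (258 − 871/4)/3 = 161/12, q_R = (306 − 871/4)/3 = 353/12.
Price P = 363 - 3·(871/12) = 581/4.
Rigel's profit: (581/4 - 57)·(353/12) = 2596.0208.

2596.02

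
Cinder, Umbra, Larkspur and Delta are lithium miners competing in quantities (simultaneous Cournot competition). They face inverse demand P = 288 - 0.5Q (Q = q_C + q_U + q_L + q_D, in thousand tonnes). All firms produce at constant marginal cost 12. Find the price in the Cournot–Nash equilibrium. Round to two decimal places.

67.20

Each firm earns π_i = (288 - 0.5Q)q_i - 12q_i.
First-order condition (treating rivals' output as given): 276 - q_i - (1/2)·Σ_{j≠i} q_j = 0.
With identical firms every q_j equals q_i, so Σ_{j≠i} q_j = 3q_i and 276 = (5/2)q_i, giving q_i = 552/5.
Total output Q = 441.6000, so price P = 288 - (1/2)·441.6000 = 336/5.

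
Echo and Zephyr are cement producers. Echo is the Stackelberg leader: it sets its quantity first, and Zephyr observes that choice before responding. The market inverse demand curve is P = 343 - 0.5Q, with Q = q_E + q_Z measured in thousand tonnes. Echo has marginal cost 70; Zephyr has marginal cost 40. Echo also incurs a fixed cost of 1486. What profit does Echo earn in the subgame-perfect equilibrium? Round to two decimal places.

13276.25

Solve by backward induction. Given q_E, the follower Zephyr maximises π_Z = (343 - (1/2)q_E - (1/2)q_Z)q_Z - 40q_Z.
Setting the follower's marginal profit to zero, 303 - (1/2)q_E - q_Z = 0, i.e. q_Z = (303 - (1/2)q_E).
Echo substitutes q_Z(q_E) into its own profit: π_E = q_E(343 - (1/2)q_E - (303 - (1/2)q_E)/2) - 70q_E = (383/2 - (1/4)q_E)q_E - 70q_E.
The leader's first-order condition 243/2 - (1/2)q_E = 0 yields q_E = 243.
Then q_Z = (303 - (1/2)·243) = 363/2.
Price P = 343 - (1/2)·(849/2) = 523/4.
Echo's profit: (523/4 - 70)·243 - 1486 = 13276.2500.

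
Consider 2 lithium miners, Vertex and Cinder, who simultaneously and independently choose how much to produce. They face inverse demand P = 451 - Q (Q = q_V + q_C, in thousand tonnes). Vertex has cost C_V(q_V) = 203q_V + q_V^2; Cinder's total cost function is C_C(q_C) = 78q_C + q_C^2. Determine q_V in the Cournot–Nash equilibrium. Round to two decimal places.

Vertex's profit: π_V = (451 - Q)q_V - (203q_V + q_V²). Setting ∂π_V/∂q_V = 0: 248 - 4q_V - (q_C) = 0.
Cinder's first-order condition: 373 - 4q_C - (q_V) = 0.
Best responses: q_V = (248 - q_C)/4, q_C = (373 - q_V)/4.
Substituting one into the other gives q_V = 619/15 and q_C = 1244/15.

41.27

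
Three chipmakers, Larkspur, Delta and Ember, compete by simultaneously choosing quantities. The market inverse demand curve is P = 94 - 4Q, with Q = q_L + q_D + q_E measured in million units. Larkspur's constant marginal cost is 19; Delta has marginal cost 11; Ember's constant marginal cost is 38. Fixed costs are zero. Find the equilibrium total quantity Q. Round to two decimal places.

Larkspur's profit: π_L = (94 - 4Q)q_L - (19q_L). Setting ∂π_L/∂q_L = 0: 75 - 8q_L - 4(q_D + q_E) = 0.
Delta's first-order condition: 83 - 8q_D - 4(q_L + q_E) = 0.
Ember's profit: π_E = (94 - 4Q)q_E - (38q_E). Setting ∂π_E/∂q_E = 0: 56 - 8q_E - 4(q_L + q_D) = 0.
Adding the 3 conditions: 214 − 8Q − 8Q = 0, i.e. Q = 107/8.
Back-substituting: q_L = (75 − 107/2)/4 = 43/8, q_D = (83 − 107/2)/4 = 59/8, q_E = (56 − 107/2)/4 = 5/8.
Total output Q = 43/8 + 59/8 + 5/8 = 107/8.

13.38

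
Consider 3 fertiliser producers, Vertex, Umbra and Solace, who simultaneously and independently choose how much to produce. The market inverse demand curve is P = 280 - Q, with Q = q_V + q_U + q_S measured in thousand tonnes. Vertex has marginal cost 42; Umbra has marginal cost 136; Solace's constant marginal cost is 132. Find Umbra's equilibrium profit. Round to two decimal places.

132.25

Vertex's profit: π_V = (280 - Q)q_V - (42q_V). Setting ∂π_V/∂q_V = 0: 238 - 2q_V - (q_U + q_S) = 0.
Umbra's first-order condition: 144 - 2q_U - (q_V + q_S) = 0.
Solace's first-order condition: 148 - 2q_S - (q_V + q_U) = 0.
Adding the 3 conditions: 530 − 2Q − 2Q = 0, i.e. Q = 265/2.
Back-substituting: q_V = (238 − 265/2) = 211/2, q_U = (144 − 265/2) = 23/2, q_S = (148 − 265/2) = 31/2.
Price P = 280 - 265/2 = 295/2.
Umbra's profit: (295/2 - 136)·(23/2) = 529/4.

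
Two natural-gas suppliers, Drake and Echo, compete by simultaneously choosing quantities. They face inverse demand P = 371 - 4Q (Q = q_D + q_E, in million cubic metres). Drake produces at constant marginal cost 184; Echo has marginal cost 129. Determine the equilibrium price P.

Drake's profit: π_D = (371 - 4Q)q_D - (184q_D). Setting ∂π_D/∂q_D = 0: 187 - 8q_D - 4(q_E) = 0.
Echo's profit: π_E = (371 - 4Q)q_E - (129q_E). Setting ∂π_E/∂q_E = 0: 242 - 8q_E - 4(q_D) = 0.
Rearranging gives the reaction functions q_D = (187 - 4q_E)/8 and q_E = (242 - 4q_D)/8.
Solving the pair: q_D = 11, q_E = 99/4.
Total output Q = 143/4, so price P = 371 - 4·(143/4) = 228.

228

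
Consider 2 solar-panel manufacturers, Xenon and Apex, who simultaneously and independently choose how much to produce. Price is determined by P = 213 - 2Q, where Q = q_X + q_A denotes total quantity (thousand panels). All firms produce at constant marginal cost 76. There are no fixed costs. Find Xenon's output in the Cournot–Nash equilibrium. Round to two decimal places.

22.83

A representative firm's profit is π_i = q_i(213 - 2Q) - 76q_i.
Setting ∂π_i/∂q_i = 0 with rivals' quantities fixed: 137 - 4q_i - 2q_j = 0.
With identical firms every q_j equals q_i, so q_j = q_i and 137 = 6q_i, giving q_i = 137/6.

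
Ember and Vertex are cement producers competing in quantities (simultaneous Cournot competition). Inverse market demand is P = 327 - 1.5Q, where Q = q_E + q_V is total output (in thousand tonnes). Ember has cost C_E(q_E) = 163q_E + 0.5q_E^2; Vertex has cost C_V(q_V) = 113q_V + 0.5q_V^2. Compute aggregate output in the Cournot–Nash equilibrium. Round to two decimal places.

68.73

Ember's profit: π_E = (327 - 1.5Q)q_E - (163q_E + (1/2)q_E²). Setting ∂π_E/∂q_E = 0: 164 - 4q_E - (3/2)(q_V) = 0.
Vertex's first-order condition: 214 - 4q_V - (3/2)(q_E) = 0.
Best responses: q_E = (164 - (3/2)q_V)/4, q_V = (214 - (3/2)q_E)/4.
Solving the pair: q_E = 268/11, q_V = 488/11.
Total output Q = 268/11 + 488/11 = 756/11.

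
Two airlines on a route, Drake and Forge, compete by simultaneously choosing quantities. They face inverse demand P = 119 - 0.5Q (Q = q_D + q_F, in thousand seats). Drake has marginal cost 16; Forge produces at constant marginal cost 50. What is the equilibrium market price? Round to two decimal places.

Drake's profit: π_D = (119 - 0.5Q)q_D - (16q_D). Setting ∂π_D/∂q_D = 0: 103 - q_D - (1/2)(q_F) = 0.
Forge's first-order condition: 69 - q_F - (1/2)(q_D) = 0.
Best responses: q_D = (103 - (1/2)q_F), q_F = (69 - (1/2)q_D).
Solving the pair: q_D = 274/3, q_F = 70/3.
Total output Q = 344/3, so price P = 119 - (1/2)·(344/3) = 185/3.

61.67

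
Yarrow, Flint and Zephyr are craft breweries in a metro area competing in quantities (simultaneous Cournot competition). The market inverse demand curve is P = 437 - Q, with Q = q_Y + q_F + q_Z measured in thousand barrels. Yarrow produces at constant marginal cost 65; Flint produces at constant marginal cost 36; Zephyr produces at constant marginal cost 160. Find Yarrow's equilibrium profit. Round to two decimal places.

11990.25

Yarrow's profit: π_Y = (437 - Q)q_Y - (65q_Y). Setting ∂π_Y/∂q_Y = 0: 372 - 2q_Y - (q_F + q_Z) = 0.
Flint's profit: π_F = (437 - Q)q_F - (36q_F). Setting ∂π_F/∂q_F = 0: 401 - 2q_F - (q_Y + q_Z) = 0.
Zephyr's profit: π_Z = (437 - Q)q_Z - (160q_Z). Setting ∂π_Z/∂q_Z = 0: 277 - 2q_Z - (q_Y + q_F) = 0.
Adding the 3 first-order conditions: 1050 − 4Q = 0, so Q = 525/2.
Back-substituting: q_Y = (372 − 525/2) = 219/2, q_F = (401 − 525/2) = 277/2, q_Z = (277 − 525/2) = 29/2.
Price P = 437 - 525/2 = 349/2.
Yarrow's profit: (349/2 - 65)·(219/2) = 11990.2500.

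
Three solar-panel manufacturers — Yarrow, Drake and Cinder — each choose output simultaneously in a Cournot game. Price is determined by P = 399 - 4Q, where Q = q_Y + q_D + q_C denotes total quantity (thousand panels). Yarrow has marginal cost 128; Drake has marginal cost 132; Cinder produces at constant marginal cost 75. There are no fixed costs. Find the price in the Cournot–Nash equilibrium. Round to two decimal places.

183.50

Yarrow's profit: π_Y = (399 - 4Q)q_Y - (128q_Y). Setting ∂π_Y/∂q_Y = 0: 271 - 8q_Y - 4(q_D + q_C) = 0.
Drake's profit: π_D = (399 - 4Q)q_D - (132q_D). Setting ∂π_D/∂q_D = 0: 267 - 8q_D - 4(q_Y + q_C) = 0.
Cinder's profit: π_C = (399 - 4Q)q_C - (75q_C). Setting ∂π_C/∂q_C = 0: 324 - 8q_C - 4(q_Y + q_D) = 0.
Summing all 3 equations gives 862 − 16Q = 0, hence Q = 431/8.
Back-substituting: q_Y = (271 − 431/2)/4 = 111/8, q_D = (267 − 431/2)/4 = 103/8, q_C = (324 − 431/2)/4 = 217/8.
Total output Q = 431/8, so price P = 399 - 4·(431/8) = 367/2.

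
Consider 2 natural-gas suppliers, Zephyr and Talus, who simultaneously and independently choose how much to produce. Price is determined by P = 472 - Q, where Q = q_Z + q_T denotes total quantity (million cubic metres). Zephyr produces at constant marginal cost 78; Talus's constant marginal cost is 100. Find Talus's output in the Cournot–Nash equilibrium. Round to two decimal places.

Zephyr's profit: π_Z = (472 - Q)q_Z - (78q_Z). Setting ∂π_Z/∂q_Z = 0: 394 - 2q_Z - (q_T) = 0.
Talus's profit: π_T = (472 - Q)q_T - (100q_T). Setting ∂π_T/∂q_T = 0: 372 - 2q_T - (q_Z) = 0.
Rearranging gives the reaction functions q_Z = (394 - q_T)/2 and q_T = (372 - q_Z)/2.
Solving the pair: q_Z = 416/3, q_T = 350/3.

116.67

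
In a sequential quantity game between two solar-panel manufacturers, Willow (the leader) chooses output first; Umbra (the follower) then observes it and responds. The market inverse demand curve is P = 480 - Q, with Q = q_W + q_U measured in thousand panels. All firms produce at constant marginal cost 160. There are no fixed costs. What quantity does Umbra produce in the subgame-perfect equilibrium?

Solve by backward induction. Given q_W, the follower Umbra maximises π_U = (480 - q_W - q_U)q_U - 160q_U.
∂π_U/∂q_U = 320 - q_W - 2q_U = 0 gives the reaction function q_U = (320 - q_W)/2.
Willow substitutes q_U(q_W) into its own profit: π_W = q_W(480 - q_W - (320 - q_W)/2) - 160q_W = (320 - (1/2)q_W)q_W - 160q_W.
Maximising: ∂π_W/∂q_W = 160 - q_W = 0, giving q_W = 160.
Then q_U = (320 - 160)/2 = 80.

80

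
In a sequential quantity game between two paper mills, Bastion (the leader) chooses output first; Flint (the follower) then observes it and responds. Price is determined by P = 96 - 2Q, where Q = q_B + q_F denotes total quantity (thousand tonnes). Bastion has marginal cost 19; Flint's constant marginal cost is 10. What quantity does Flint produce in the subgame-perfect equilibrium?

Solve by backward induction. Given q_B, the follower Flint maximises π_F = (96 - 2q_B - 2q_F)q_F - 10q_F.
Setting the follower's marginal profit to zero, 86 - 2q_B - 4q_F = 0, i.e. q_F = (86 - 2q_B)/4.
The leader anticipates this reaction. Substituting into P = 96 - 2Q gives P = 53 - q_B, so π_B = (53 - q_B)q_B - 19q_B.
Maximising: ∂π_B/∂q_B = 34 - 2q_B = 0, giving q_B = 17.
Then q_F = (86 - 2·17)/4 = 13.

13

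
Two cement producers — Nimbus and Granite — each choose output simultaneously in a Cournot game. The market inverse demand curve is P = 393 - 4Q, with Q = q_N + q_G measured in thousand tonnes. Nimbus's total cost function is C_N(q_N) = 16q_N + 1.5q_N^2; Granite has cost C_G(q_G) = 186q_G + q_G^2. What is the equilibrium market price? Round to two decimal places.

235.09

Nimbus's profit: π_N = (393 - 4Q)q_N - (16q_N + (3/2)q_N²). Setting ∂π_N/∂q_N = 0: 377 - 11q_N - 4(q_G) = 0.
Granite's first-order condition: 207 - 10q_G - 4(q_N) = 0.
So q_N = (377 - 4q_G)/11 and q_G = (207 - 4q_N)/10.
Substituting one into the other gives q_N = 1471/47 and q_G = 769/94.
Total output Q = 39.4787, so price P = 393 - 4·39.4787 = 235.0851.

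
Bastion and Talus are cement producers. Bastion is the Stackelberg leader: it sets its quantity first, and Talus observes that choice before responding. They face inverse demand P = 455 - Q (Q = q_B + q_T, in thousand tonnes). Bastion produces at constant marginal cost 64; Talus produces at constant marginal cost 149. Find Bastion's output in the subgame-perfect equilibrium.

The follower Talus best-responds to any q_B: π_T = (455 - Q)q_T - 149q_T.
∂π_T/∂q_T = 306 - q_B - 2q_T = 0 gives the reaction function q_T = (306 - q_B)/2.
The leader anticipates this reaction. Substituting into P = 455 - Q gives P = 302 - (1/2)q_B, so π_B = (302 - (1/2)q_B)q_B - 64q_B.
Leader FOC: 238 - q_B = 0, so q_B = 238.
Then q_T = (306 - 238)/2 = 34.

238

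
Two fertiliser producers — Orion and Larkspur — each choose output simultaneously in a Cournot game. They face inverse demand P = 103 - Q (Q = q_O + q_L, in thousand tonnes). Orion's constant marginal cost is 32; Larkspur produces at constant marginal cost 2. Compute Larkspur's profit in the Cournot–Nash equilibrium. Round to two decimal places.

1906.78

Orion's profit: π_O = (103 - Q)q_O - (32q_O). Setting ∂π_O/∂q_O = 0: 71 - 2q_O - (q_L) = 0.
Larkspur's first-order condition: 101 - 2q_L - (q_O) = 0.
Best responses: q_O = (71 - q_L)/2, q_L = (101 - q_O)/2.
Solving the pair: q_O = 41/3, q_L = 131/3.
Price P = 103 - 172/3 = 137/3.
Larkspur's profit: (137/3 - 2)·(131/3) = 1906.7778.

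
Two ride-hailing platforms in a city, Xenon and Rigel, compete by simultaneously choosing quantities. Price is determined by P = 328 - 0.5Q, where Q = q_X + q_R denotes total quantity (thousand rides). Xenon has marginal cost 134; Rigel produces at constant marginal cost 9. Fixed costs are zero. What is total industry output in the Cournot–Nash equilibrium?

342

Xenon's profit: π_X = (328 - 0.5Q)q_X - (134q_X). Setting ∂π_X/∂q_X = 0: 194 - q_X - (1/2)(q_R) = 0.
Rigel's first-order condition: 319 - q_R - (1/2)(q_X) = 0.
Best responses: q_X = (194 - (1/2)q_R), q_R = (319 - (1/2)q_X).
Substituting one into the other gives q_X = 46 and q_R = 296.
Total output Q = 46 + 296 = 342.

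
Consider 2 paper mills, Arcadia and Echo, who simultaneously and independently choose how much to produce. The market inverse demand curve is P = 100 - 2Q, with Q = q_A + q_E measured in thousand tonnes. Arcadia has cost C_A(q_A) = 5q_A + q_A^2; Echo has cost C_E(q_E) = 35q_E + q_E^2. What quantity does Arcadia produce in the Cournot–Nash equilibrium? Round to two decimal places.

13.75

Arcadia's profit: π_A = (100 - 2Q)q_A - (5q_A + q_A²). Setting ∂π_A/∂q_A = 0: 95 - 6q_A - 2(q_E) = 0.
Echo's profit: π_E = (100 - 2Q)q_E - (35q_E + q_E²). Setting ∂π_E/∂q_E = 0: 65 - 6q_E - 2(q_A) = 0.
So q_A = (95 - 2q_E)/6 and q_E = (65 - 2q_A)/6.
Substituting one into the other gives q_A = 55/4 and q_E = 25/4.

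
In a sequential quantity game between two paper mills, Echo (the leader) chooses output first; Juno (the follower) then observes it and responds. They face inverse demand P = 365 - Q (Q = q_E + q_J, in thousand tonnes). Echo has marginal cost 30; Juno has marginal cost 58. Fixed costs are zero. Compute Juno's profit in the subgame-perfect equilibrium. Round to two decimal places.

The follower Juno best-responds to any q_E: π_J = (365 - Q)q_J - 58q_J.
Setting the follower's marginal profit to zero, 307 - q_E - 2q_J = 0, i.e. q_J = (307 - q_E)/2.
Echo substitutes q_J(q_E) into its own profit: π_E = q_E(365 - q_E - (307 - q_E)/2) - 30q_E = (423/2 - (1/2)q_E)q_E - 30q_E.
The leader's first-order condition 363/2 - q_E = 0 yields q_E = 363/2.
Then q_J = (307 - 363/2)/2 = 251/4.
Price P = 365 - 977/4 = 483/4.
Juno's profit: (483/4 - 58)·(251/4) = 3937.5625.

3937.56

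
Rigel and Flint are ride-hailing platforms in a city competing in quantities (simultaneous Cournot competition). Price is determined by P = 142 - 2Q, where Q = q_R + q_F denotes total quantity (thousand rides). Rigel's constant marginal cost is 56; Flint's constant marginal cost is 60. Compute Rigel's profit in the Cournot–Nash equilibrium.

Rigel's profit: π_R = (142 - 2Q)q_R - (56q_R). Setting ∂π_R/∂q_R = 0: 86 - 4q_R - 2(q_F) = 0.
Flint's first-order condition: 82 - 4q_F - 2(q_R) = 0.
So q_R = (86 - 2q_F)/4 and q_F = (82 - 2q_R)/4.
Solving the pair: q_R = 15, q_F = 13.
Price P = 142 - 2·28 = 86.
Rigel's profit: (86 - 56)·15 = 450.

450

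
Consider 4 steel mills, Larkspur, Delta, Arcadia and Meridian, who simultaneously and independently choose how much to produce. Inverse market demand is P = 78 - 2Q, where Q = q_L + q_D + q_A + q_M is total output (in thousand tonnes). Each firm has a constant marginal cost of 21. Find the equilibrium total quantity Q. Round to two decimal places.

22.80

A representative firm's profit is π_i = q_i(78 - 2Q) - 21q_i.
First-order condition (treating rivals' output as given): 57 - 4q_i - 2·Σ_{j≠i} q_j = 0.
With identical firms every q_j equals q_i, so Σ_{j≠i} q_j = 3q_i and 57 = 10q_i, giving q_i = 57/10.
Total output Q = 57/10 + 57/10 + 57/10 + 57/10 = 114/5.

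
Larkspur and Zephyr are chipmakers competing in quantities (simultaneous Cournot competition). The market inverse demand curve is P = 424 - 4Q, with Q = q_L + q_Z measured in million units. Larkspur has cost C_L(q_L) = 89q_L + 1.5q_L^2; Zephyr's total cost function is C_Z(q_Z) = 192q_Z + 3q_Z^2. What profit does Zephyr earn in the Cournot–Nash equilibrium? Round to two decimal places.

Larkspur's profit: π_L = (424 - 4Q)q_L - (89q_L + (3/2)q_L²). Setting ∂π_L/∂q_L = 0: 335 - 11q_L - 4(q_Z) = 0.
Zephyr's profit: π_Z = (424 - 4Q)q_Z - (192q_Z + 3q_Z²). Setting ∂π_Z/∂q_Z = 0: 232 - 14q_Z - 4(q_L) = 0.
Rearranging gives the reaction functions q_L = (335 - 4q_Z)/11 and q_Z = (232 - 4q_L)/14.
Solving the pair: q_L = 627/23, q_Z = 202/23.
Price P = 424 - 4·(829/23) = 279.8261.
Zephyr's profit: 279.8261·(202/23) - 192·(202/23) - 3(202/23)² = 539.9395.

539.94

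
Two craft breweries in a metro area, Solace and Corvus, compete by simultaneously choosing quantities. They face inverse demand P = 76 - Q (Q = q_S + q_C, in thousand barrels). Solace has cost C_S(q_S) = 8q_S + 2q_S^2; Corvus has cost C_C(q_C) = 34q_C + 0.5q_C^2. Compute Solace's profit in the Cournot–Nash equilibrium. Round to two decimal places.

Solace's profit: π_S = (76 - Q)q_S - (8q_S + 2q_S²). Setting ∂π_S/∂q_S = 0: 68 - 6q_S - (q_C) = 0.
Corvus's profit: π_C = (76 - Q)q_C - (34q_C + (1/2)q_C²). Setting ∂π_C/∂q_C = 0: 42 - 3q_C - (q_S) = 0.
Best responses: q_S = (68 - q_C)/6, q_C = (42 - q_S)/3.
Solving the pair: q_S = 162/17, q_C = 184/17.
Price P = 76 - 346/17 = 946/17.
Solace's profit: (946/17)·(162/17) - 8·(162/17) - 2(162/17)² = 272.4291.

272.43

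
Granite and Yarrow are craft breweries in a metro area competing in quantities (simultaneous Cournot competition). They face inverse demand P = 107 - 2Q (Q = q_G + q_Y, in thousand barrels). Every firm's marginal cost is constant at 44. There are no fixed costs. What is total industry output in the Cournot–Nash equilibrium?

Each firm earns π_i = (107 - 2Q)q_i - 44q_i.
Setting ∂π_i/∂q_i = 0 with rivals' quantities fixed: 63 - 4q_i - 2q_j = 0.
With identical firms every q_j equals q_i, so q_j = q_i and 63 = 6q_i, giving q_i = 21/2.
Total output Q = 21/2 + 21/2 = 21.

21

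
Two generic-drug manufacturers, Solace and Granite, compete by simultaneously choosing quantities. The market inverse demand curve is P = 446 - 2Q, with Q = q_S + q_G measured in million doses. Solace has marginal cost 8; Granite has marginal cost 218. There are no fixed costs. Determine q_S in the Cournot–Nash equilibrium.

108

Solace's profit: π_S = (446 - 2Q)q_S - (8q_S). Setting ∂π_S/∂q_S = 0: 438 - 4q_S - 2(q_G) = 0.
Granite's profit: π_G = (446 - 2Q)q_G - (218q_G). Setting ∂π_G/∂q_G = 0: 228 - 4q_G - 2(q_S) = 0.
Rearranging gives the reaction functions q_S = (438 - 2q_G)/4 and q_G = (228 - 2q_S)/4.
Substituting one into the other gives q_S = 108 and q_G = 3.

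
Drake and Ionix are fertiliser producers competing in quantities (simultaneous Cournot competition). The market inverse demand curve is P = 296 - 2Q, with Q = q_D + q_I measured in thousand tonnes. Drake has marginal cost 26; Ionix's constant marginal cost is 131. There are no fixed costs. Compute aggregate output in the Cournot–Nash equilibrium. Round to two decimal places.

Drake's profit: π_D = (296 - 2Q)q_D - (26q_D). Setting ∂π_D/∂q_D = 0: 270 - 4q_D - 2(q_I) = 0.
Ionix's first-order condition: 165 - 4q_I - 2(q_D) = 0.
Best responses: q_D = (270 - 2q_I)/4, q_I = (165 - 2q_D)/4.
Substituting one into the other gives q_D = 125/2 and q_I = 10.
Total output Q = 125/2 + 10 = 145/2.

72.50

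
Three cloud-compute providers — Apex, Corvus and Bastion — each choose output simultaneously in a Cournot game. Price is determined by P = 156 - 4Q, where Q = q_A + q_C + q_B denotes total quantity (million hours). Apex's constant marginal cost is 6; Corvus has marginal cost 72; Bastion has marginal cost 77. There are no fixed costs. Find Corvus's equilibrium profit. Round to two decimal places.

Apex's profit: π_A = (156 - 4Q)q_A - (6q_A). Setting ∂π_A/∂q_A = 0: 150 - 8q_A - 4(q_C + q_B) = 0.
Corvus's profit: π_C = (156 - 4Q)q_C - (72q_C). Setting ∂π_C/∂q_C = 0: 84 - 8q_C - 4(q_A + q_B) = 0.
Bastion's first-order condition: 79 - 8q_B - 4(q_A + q_C) = 0.
Adding the 3 first-order conditions: 313 − 16Q = 0, so Q = 313/16.
Back-substituting: q_A = (150 − 313/4)/4 = 287/16, q_C = (84 − 313/4)/4 = 23/16, q_B = (79 − 313/4)/4 = 3/16.
Price P = 156 - 4·(313/16) = 311/4.
Corvus's profit: (311/4 - 72)·(23/16) = 529/64.

8.27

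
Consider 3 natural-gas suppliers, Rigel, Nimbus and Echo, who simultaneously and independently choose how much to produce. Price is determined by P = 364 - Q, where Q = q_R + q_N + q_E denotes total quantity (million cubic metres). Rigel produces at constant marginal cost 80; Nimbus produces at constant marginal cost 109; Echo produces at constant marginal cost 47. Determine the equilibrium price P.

150

Rigel's profit: π_R = (364 - Q)q_R - (80q_R). Setting ∂π_R/∂q_R = 0: 284 - 2q_R - (q_N + q_E) = 0.
Nimbus's first-order condition: 255 - 2q_N - (q_R + q_E) = 0.
Echo's profit: π_E = (364 - Q)q_E - (47q_E). Setting ∂π_E/∂q_E = 0: 317 - 2q_E - (q_R + q_N) = 0.
Adding the 3 conditions: 856 − 2Q − 2Q = 0, i.e. Q = 214.
Back-substituting: q_R = (284 − 214) = 70, q_N = (255 − 214) = 41, q_E = (317 − 214) = 103.
Total output Q = 214, so price P = 364 - 214 = 150.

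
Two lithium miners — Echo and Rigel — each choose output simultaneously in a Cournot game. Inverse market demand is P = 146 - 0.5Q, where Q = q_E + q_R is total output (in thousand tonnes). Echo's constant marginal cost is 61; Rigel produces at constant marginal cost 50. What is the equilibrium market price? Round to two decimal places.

Echo's profit: π_E = (146 - 0.5Q)q_E - (61q_E). Setting ∂π_E/∂q_E = 0: 85 - q_E - (1/2)(q_R) = 0.
Rigel's profit: π_R = (146 - 0.5Q)q_R - (50q_R). Setting ∂π_R/∂q_R = 0: 96 - q_R - (1/2)(q_E) = 0.
So q_E = (85 - (1/2)q_R) and q_R = (96 - (1/2)q_E).
Solving the pair: q_E = 148/3, q_R = 214/3.
Total output Q = 362/3, so price P = 146 - (1/2)·(362/3) = 257/3.

85.67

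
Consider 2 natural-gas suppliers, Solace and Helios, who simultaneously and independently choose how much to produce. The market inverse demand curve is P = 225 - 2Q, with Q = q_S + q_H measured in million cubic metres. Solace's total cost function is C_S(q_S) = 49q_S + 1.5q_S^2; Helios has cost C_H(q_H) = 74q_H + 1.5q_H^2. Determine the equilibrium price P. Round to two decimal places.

Solace's profit: π_S = (225 - 2Q)q_S - (49q_S + (3/2)q_S²). Setting ∂π_S/∂q_S = 0: 176 - 7q_S - 2(q_H) = 0.
Helios's profit: π_H = (225 - 2Q)q_H - (74q_H + (3/2)q_H²). Setting ∂π_H/∂q_H = 0: 151 - 7q_H - 2(q_S) = 0.
Rearranging gives the reaction functions q_S = (176 - 2q_H)/7 and q_H = (151 - 2q_S)/7.
Substituting one into the other gives q_S = 62/3 and q_H = 47/3.
Total output Q = 109/3, so price P = 225 - 2·(109/3) = 457/3.

152.33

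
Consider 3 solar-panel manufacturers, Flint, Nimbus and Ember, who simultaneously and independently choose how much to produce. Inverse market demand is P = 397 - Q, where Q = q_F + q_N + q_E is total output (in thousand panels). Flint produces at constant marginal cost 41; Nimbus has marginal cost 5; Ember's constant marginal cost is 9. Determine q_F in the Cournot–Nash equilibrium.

Flint's profit: π_F = (397 - Q)q_F - (41q_F). Setting ∂π_F/∂q_F = 0: 356 - 2q_F - (q_N + q_E) = 0.
Nimbus's profit: π_N = (397 - Q)q_N - (5q_N). Setting ∂π_N/∂q_N = 0: 392 - 2q_N - (q_F + q_E) = 0.
Ember's profit: π_E = (397 - Q)q_E - (9q_E). Setting ∂π_E/∂q_E = 0: 388 - 2q_E - (q_F + q_N) = 0.
Adding the 3 first-order conditions: 1136 − 4Q = 0, so Q = 284.
Back-substituting: q_F = (356 − 284) = 72, q_N = (392 − 284) = 108, q_E = (388 − 284) = 104.

72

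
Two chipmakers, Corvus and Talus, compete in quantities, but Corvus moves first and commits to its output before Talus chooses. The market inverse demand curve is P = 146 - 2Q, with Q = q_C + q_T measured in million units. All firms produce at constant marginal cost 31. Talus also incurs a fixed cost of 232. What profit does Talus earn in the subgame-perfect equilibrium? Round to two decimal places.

Solve by backward induction. Given q_C, the follower Talus maximises π_T = (146 - 2q_C - 2q_T)q_T - 31q_T.
∂π_T/∂q_T = 115 - 2q_C - 4q_T = 0 gives the reaction function q_T = (115 - 2q_C)/4.
The leader anticipates this reaction. Substituting into P = 146 - 2Q gives P = 177/2 - q_C, so π_C = (177/2 - q_C)q_C - 31q_C.
Maximising: ∂π_C/∂q_C = 115/2 - 2q_C = 0, giving q_C = 115/4.
Then q_T = (115 - 2·(115/4))/4 = 115/8.
Price P = 146 - 2·(345/8) = 239/4.
Talus's profit: (239/4 - 31)·(115/8) - 232 = 181.2813.

181.28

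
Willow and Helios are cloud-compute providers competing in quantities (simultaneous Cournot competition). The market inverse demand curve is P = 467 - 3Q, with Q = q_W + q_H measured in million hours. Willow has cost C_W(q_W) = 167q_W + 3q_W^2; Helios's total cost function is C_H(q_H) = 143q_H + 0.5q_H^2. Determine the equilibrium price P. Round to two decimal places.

Willow's profit: π_W = (467 - 3Q)q_W - (167q_W + 3q_W²). Setting ∂π_W/∂q_W = 0: 300 - 12q_W - 3(q_H) = 0.
Helios's profit: π_H = (467 - 3Q)q_H - (143q_H + (1/2)q_H²). Setting ∂π_H/∂q_H = 0: 324 - 7q_H - 3(q_W) = 0.
Rearranging gives the reaction functions q_W = (300 - 3q_H)/12 and q_H = (324 - 3q_W)/7.
Solving the pair: q_W = 376/25, q_H = 996/25.
Total output Q = 1372/25, so price P = 467 - 3·(1372/25) = 302.3600.

302.36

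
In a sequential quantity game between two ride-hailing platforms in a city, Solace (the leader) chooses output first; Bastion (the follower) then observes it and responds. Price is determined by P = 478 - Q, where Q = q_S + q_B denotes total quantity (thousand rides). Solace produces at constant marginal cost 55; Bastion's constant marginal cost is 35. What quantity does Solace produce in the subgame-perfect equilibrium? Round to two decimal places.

The follower Bastion best-responds to any q_S: π_B = (478 - Q)q_B - 35q_B.
Follower FOC: 443 - q_S - 2q_B = 0, so q_B(q_S) = (443 - q_S)/2.
Solace substitutes q_B(q_S) into its own profit: π_S = q_S(478 - q_S - (443 - q_S)/2) - 55q_S = (513/2 - (1/2)q_S)q_S - 55q_S.
Leader FOC: 403/2 - q_S = 0, so q_S = 403/2.
Then q_B = (443 - 403/2)/2 = 483/4.

201.50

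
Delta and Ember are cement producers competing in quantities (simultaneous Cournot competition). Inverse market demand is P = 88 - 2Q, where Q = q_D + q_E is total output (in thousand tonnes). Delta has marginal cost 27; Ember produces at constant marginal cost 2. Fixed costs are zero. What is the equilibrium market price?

Delta's profit: π_D = (88 - 2Q)q_D - (27q_D). Setting ∂π_D/∂q_D = 0: 61 - 4q_D - 2(q_E) = 0.
Ember's first-order condition: 86 - 4q_E - 2(q_D) = 0.
So q_D = (61 - 2q_E)/4 and q_E = (86 - 2q_D)/4.
Solving the pair: q_D = 6, q_E = 37/2.
Total output Q = 49/2, so price P = 88 - 2·(49/2) = 39.

39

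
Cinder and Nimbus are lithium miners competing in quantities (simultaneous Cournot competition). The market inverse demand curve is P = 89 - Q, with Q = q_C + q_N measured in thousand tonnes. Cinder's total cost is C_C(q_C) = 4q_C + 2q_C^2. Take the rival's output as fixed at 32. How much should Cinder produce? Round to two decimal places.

8.83

With the rival's output fixed at 32, Cinder's profit is π_C = (89 - 32 - q_C)q_C - (4q_C + 2q_C²) = (57 - q_C)q_C - (4q_C + 2q_C²).
∂π_C/∂q_C = 53 - 6q_C = 0, so q_C = 53/6.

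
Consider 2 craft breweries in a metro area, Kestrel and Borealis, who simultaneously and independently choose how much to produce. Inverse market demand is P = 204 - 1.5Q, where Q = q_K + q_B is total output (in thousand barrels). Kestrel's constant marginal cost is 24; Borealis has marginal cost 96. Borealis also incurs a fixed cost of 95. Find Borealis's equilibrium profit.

1

Kestrel's profit: π_K = (204 - 1.5Q)q_K - (24q_K). Setting ∂π_K/∂q_K = 0: 180 - 3q_K - (3/2)(q_B) = 0.
Borealis's profit: π_B = (204 - 1.5Q)q_B - (96q_B). Setting ∂π_B/∂q_B = 0: 108 - 3q_B - (3/2)(q_K) = 0.
Best responses: q_K = (180 - (3/2)q_B)/3, q_B = (108 - (3/2)q_K)/3.
Substituting one into the other gives q_K = 56 and q_B = 8.
Price P = 204 - (3/2)·64 = 108.
Borealis's profit: (108 - 96)·8 - 95 = 1.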